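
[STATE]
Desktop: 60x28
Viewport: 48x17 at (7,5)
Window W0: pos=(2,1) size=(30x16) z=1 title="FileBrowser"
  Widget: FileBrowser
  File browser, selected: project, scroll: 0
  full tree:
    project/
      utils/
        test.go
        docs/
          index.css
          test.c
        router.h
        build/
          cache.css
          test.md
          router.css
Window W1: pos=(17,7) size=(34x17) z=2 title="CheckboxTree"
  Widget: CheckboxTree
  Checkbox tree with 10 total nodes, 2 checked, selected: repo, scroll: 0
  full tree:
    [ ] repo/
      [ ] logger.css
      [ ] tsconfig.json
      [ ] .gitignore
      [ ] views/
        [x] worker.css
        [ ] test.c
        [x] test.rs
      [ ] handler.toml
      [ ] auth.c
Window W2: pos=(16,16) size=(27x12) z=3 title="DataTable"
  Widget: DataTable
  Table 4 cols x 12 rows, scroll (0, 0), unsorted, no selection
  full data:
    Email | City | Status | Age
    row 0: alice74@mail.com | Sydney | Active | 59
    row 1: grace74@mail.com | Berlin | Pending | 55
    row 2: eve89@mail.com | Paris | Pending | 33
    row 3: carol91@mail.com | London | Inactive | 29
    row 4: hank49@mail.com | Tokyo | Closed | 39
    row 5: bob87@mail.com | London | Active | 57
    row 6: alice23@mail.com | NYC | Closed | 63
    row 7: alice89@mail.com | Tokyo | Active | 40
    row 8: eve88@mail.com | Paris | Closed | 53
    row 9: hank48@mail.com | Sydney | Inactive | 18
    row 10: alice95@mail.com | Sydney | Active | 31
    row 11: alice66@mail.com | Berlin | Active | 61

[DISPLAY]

[+] utils/              ┃                       
                        ┃                       
          ┏━━━━━━━━━━━━━━━━━━━━━━━━━━━━━━━━┓    
          ┃ CheckboxTree                   ┃    
          ┠────────────────────────────────┨    
          ┃>[-] repo/                      ┃    
          ┃   [ ] logger.css               ┃    
          ┃   [ ] tsconfig.json            ┃    
          ┃   [ ] .gitignore               ┃    
          ┃   [-] views/                   ┃    
          ┃     [x] worker.css             ┃    
━━━━━━━━━┏━━━━━━━━━━━━━━━━━━━━━━━━━┓       ┃    
         ┃ DataTable               ┃       ┃    
         ┠─────────────────────────┨       ┃    
         ┃Email           │City  │S┃       ┃    
         ┃────────────────┼──────┼─┃       ┃    
         ┃alice74@mail.com│Sydney│A┃       ┃    


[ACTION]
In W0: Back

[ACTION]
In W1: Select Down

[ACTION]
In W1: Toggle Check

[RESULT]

[+] utils/              ┃                       
                        ┃                       
          ┏━━━━━━━━━━━━━━━━━━━━━━━━━━━━━━━━┓    
          ┃ CheckboxTree                   ┃    
          ┠────────────────────────────────┨    
          ┃ [-] repo/                      ┃    
          ┃>  [x] logger.css               ┃    
          ┃   [ ] tsconfig.json            ┃    
          ┃   [ ] .gitignore               ┃    
          ┃   [-] views/                   ┃    
          ┃     [x] worker.css             ┃    
━━━━━━━━━┏━━━━━━━━━━━━━━━━━━━━━━━━━┓       ┃    
         ┃ DataTable               ┃       ┃    
         ┠─────────────────────────┨       ┃    
         ┃Email           │City  │S┃       ┃    
         ┃────────────────┼──────┼─┃       ┃    
         ┃alice74@mail.com│Sydney│A┃       ┃    


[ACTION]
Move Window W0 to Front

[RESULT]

[+] utils/              ┃                       
                        ┃                       
                        ┃━━━━━━━━━━━━━━━━━━┓    
                        ┃                  ┃    
                        ┃──────────────────┨    
                        ┃                  ┃    
                        ┃css               ┃    
                        ┃g.json            ┃    
                        ┃ore               ┃    
                        ┃                  ┃    
                        ┃r.css             ┃    
━━━━━━━━━━━━━━━━━━━━━━━━┛━━━━━━━━━━┓       ┃    
         ┃ DataTable               ┃       ┃    
         ┠─────────────────────────┨       ┃    
         ┃Email           │City  │S┃       ┃    
         ┃────────────────┼──────┼─┃       ┃    
         ┃alice74@mail.com│Sydney│A┃       ┃    


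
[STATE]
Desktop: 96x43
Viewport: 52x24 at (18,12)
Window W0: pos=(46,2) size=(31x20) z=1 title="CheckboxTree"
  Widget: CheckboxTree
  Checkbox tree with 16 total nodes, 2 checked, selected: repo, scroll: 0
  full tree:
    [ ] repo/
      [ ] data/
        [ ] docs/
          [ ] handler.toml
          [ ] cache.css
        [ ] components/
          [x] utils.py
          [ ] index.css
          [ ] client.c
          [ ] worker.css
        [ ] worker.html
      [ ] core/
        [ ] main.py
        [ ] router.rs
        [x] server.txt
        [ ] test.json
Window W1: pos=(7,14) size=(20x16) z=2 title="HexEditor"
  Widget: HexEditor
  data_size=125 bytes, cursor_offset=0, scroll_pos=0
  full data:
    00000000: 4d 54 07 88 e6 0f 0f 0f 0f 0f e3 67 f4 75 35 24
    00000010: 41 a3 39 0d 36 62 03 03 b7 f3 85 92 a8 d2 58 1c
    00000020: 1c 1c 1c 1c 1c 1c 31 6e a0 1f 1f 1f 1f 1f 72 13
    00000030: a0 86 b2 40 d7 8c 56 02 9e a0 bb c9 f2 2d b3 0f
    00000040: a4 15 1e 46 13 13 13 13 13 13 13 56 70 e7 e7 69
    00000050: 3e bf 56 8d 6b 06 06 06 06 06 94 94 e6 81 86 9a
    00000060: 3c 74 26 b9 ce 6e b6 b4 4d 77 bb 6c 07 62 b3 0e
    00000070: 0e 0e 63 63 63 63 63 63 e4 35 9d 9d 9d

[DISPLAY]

                            ┃       [ ] index.css   
                            ┃       [ ] client.c    
━━━━━━━━┓                   ┃       [ ] worker.css  
        ┃                   ┃     [ ] worker.html   
────────┨                   ┃   [-] core/           
4D 54 07┃                   ┃     [ ] main.py       
41 a3 39┃                   ┃     [ ] router.rs     
1c 1c 1c┃                   ┃     [x] server.txt    
a0 86 b2┃                   ┃     [ ] test.json     
a4 15 1e┃                   ┗━━━━━━━━━━━━━━━━━━━━━━━
3e bf 56┃                                           
3c 74 26┃                                           
0e 0e 63┃                                           
        ┃                                           
        ┃                                           
        ┃                                           
        ┃                                           
━━━━━━━━┛                                           
                                                    
                                                    
                                                    
                                                    
                                                    
                                                    


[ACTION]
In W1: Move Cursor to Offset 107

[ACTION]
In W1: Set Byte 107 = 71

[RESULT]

                            ┃       [ ] index.css   
                            ┃       [ ] client.c    
━━━━━━━━┓                   ┃       [ ] worker.css  
        ┃                   ┃     [ ] worker.html   
────────┨                   ┃   [-] core/           
4d 54 07┃                   ┃     [ ] main.py       
41 a3 39┃                   ┃     [ ] router.rs     
1c 1c 1c┃                   ┃     [x] server.txt    
a0 86 b2┃                   ┃     [ ] test.json     
a4 15 1e┃                   ┗━━━━━━━━━━━━━━━━━━━━━━━
3e bf 56┃                                           
3c 74 26┃                                           
0e 0e 63┃                                           
        ┃                                           
        ┃                                           
        ┃                                           
        ┃                                           
━━━━━━━━┛                                           
                                                    
                                                    
                                                    
                                                    
                                                    
                                                    


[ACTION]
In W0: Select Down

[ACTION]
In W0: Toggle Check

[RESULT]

                            ┃       [x] index.css   
                            ┃       [x] client.c    
━━━━━━━━┓                   ┃       [x] worker.css  
        ┃                   ┃     [x] worker.html   
────────┨                   ┃   [-] core/           
4d 54 07┃                   ┃     [ ] main.py       
41 a3 39┃                   ┃     [ ] router.rs     
1c 1c 1c┃                   ┃     [x] server.txt    
a0 86 b2┃                   ┃     [ ] test.json     
a4 15 1e┃                   ┗━━━━━━━━━━━━━━━━━━━━━━━
3e bf 56┃                                           
3c 74 26┃                                           
0e 0e 63┃                                           
        ┃                                           
        ┃                                           
        ┃                                           
        ┃                                           
━━━━━━━━┛                                           
                                                    
                                                    
                                                    
                                                    
                                                    
                                                    


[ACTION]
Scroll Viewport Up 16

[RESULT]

                                                    
                                                    
                            ┏━━━━━━━━━━━━━━━━━━━━━━━
                            ┃ CheckboxTree          
                            ┠───────────────────────
                            ┃ [-] repo/             
                            ┃>  [x] data/           
                            ┃     [x] docs/         
                            ┃       [x] handler.toml
                            ┃       [x] cache.css   
                            ┃     [x] components/   
                            ┃       [x] utils.py    
                            ┃       [x] index.css   
                            ┃       [x] client.c    
━━━━━━━━┓                   ┃       [x] worker.css  
        ┃                   ┃     [x] worker.html   
────────┨                   ┃   [-] core/           
4d 54 07┃                   ┃     [ ] main.py       
41 a3 39┃                   ┃     [ ] router.rs     
1c 1c 1c┃                   ┃     [x] server.txt    
a0 86 b2┃                   ┃     [ ] test.json     
a4 15 1e┃                   ┗━━━━━━━━━━━━━━━━━━━━━━━
3e bf 56┃                                           
3c 74 26┃                                           


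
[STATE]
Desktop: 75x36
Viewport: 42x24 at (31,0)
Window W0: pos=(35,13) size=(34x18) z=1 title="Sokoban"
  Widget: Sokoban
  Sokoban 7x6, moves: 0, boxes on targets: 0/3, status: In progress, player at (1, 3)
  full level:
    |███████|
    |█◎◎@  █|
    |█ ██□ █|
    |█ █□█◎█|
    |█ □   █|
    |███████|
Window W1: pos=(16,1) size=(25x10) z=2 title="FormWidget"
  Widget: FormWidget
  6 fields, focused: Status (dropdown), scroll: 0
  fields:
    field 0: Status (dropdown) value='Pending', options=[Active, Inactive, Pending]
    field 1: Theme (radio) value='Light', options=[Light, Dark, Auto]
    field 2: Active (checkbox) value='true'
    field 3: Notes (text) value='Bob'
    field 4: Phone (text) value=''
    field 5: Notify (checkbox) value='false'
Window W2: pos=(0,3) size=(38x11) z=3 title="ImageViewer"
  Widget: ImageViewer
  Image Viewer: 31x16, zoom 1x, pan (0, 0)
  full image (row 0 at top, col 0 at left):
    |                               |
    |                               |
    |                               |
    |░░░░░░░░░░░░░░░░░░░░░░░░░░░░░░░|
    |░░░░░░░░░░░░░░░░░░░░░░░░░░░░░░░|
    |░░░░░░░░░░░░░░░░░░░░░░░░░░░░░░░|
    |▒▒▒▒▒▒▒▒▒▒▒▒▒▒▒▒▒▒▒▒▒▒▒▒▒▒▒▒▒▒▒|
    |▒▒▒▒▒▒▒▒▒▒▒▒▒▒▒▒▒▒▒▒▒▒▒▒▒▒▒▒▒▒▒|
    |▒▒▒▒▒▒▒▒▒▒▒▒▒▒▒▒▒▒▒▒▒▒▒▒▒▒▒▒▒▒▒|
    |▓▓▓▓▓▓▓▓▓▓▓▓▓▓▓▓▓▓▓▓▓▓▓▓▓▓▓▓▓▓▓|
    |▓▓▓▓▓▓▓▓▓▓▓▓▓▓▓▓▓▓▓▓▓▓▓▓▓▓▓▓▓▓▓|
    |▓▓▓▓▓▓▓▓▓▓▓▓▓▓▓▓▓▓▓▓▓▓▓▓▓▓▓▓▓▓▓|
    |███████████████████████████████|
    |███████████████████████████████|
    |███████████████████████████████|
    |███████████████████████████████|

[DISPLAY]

                                          
━━━━━━━━━┓                                
         ┃                                
━━━━━━┓──┨                                
      ┃▼]┃                                
──────┨ht┃                                
      ┃  ┃                                
      ┃ ]┃                                
      ┃ ]┃                                
░     ┃  ┃                                
░     ┃━━┛                                
░     ┃                                   
▒     ┃                                   
━━━━━━┛━━━━━━━━━━━━━━━━━━━━━━━━━━━━━━┓    
    ┃ Sokoban                        ┃    
    ┠────────────────────────────────┨    
    ┃███████                         ┃    
    ┃█◎◎@  █                         ┃    
    ┃█ ██□ █                         ┃    
    ┃█ █□█◎█                         ┃    
    ┃█ □   █                         ┃    
    ┃███████                         ┃    
    ┃Moves: 0  0/3                   ┃    
    ┃                                ┃    


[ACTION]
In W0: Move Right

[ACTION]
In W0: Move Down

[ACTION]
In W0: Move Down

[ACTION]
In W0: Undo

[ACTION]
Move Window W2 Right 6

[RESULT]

                                          
━━━━━━━━━┓                                
         ┃                                
━━━━━━━━━━━━┓                             
            ┃                             
────────────┨                             
            ┃                             
            ┃                             
            ┃                             
░░░░░░░     ┃                             
░░░░░░░     ┃                             
░░░░░░░     ┃                             
▒▒▒▒▒▒▒     ┃                             
━━━━━━━━━━━━┛━━━━━━━━━━━━━━━━━━━━━━━━┓    
    ┃ Sokoban                        ┃    
    ┠────────────────────────────────┨    
    ┃███████                         ┃    
    ┃█◎◎@  █                         ┃    
    ┃█ ██□ █                         ┃    
    ┃█ █□█◎█                         ┃    
    ┃█ □   █                         ┃    
    ┃███████                         ┃    
    ┃Moves: 0  0/3                   ┃    
    ┃                                ┃    


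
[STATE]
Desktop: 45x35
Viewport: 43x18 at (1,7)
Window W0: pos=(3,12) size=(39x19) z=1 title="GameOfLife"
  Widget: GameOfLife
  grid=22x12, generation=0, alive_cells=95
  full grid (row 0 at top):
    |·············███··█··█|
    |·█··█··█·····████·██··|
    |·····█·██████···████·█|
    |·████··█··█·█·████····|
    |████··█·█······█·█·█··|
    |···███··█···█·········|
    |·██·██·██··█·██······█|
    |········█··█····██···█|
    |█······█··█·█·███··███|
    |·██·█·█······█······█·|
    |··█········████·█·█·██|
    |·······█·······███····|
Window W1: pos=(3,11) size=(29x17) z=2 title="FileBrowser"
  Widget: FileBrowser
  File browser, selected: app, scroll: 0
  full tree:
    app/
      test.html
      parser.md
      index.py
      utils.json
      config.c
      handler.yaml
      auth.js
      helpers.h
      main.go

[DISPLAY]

                                           
                                           
                                           
                                           
  ┏━━━━━━━━━━━━━━━━━━━━━━━━━━━┓            
  ┃ FileBrowser               ┃━━━━━━━━━┓  
  ┠───────────────────────────┨         ┃  
  ┃> [-] app/                 ┃─────────┨  
  ┃    test.html              ┃         ┃  
  ┃    parser.md              ┃         ┃  
  ┃    index.py               ┃         ┃  
  ┃    utils.json             ┃         ┃  
  ┃    config.c               ┃         ┃  
  ┃    handler.yaml           ┃         ┃  
  ┃    auth.js                ┃         ┃  
  ┃    helpers.h              ┃         ┃  
  ┃    main.go                ┃         ┃  
  ┃                           ┃         ┃  


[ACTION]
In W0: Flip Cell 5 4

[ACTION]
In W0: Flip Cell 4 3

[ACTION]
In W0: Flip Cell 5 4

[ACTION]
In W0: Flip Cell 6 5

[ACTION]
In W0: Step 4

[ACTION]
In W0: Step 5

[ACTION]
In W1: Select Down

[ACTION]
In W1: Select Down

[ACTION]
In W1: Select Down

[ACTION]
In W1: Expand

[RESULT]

                                           
                                           
                                           
                                           
  ┏━━━━━━━━━━━━━━━━━━━━━━━━━━━┓            
  ┃ FileBrowser               ┃━━━━━━━━━┓  
  ┠───────────────────────────┨         ┃  
  ┃  [-] app/                 ┃─────────┨  
  ┃    test.html              ┃         ┃  
  ┃    parser.md              ┃         ┃  
  ┃  > index.py               ┃         ┃  
  ┃    utils.json             ┃         ┃  
  ┃    config.c               ┃         ┃  
  ┃    handler.yaml           ┃         ┃  
  ┃    auth.js                ┃         ┃  
  ┃    helpers.h              ┃         ┃  
  ┃    main.go                ┃         ┃  
  ┃                           ┃         ┃  


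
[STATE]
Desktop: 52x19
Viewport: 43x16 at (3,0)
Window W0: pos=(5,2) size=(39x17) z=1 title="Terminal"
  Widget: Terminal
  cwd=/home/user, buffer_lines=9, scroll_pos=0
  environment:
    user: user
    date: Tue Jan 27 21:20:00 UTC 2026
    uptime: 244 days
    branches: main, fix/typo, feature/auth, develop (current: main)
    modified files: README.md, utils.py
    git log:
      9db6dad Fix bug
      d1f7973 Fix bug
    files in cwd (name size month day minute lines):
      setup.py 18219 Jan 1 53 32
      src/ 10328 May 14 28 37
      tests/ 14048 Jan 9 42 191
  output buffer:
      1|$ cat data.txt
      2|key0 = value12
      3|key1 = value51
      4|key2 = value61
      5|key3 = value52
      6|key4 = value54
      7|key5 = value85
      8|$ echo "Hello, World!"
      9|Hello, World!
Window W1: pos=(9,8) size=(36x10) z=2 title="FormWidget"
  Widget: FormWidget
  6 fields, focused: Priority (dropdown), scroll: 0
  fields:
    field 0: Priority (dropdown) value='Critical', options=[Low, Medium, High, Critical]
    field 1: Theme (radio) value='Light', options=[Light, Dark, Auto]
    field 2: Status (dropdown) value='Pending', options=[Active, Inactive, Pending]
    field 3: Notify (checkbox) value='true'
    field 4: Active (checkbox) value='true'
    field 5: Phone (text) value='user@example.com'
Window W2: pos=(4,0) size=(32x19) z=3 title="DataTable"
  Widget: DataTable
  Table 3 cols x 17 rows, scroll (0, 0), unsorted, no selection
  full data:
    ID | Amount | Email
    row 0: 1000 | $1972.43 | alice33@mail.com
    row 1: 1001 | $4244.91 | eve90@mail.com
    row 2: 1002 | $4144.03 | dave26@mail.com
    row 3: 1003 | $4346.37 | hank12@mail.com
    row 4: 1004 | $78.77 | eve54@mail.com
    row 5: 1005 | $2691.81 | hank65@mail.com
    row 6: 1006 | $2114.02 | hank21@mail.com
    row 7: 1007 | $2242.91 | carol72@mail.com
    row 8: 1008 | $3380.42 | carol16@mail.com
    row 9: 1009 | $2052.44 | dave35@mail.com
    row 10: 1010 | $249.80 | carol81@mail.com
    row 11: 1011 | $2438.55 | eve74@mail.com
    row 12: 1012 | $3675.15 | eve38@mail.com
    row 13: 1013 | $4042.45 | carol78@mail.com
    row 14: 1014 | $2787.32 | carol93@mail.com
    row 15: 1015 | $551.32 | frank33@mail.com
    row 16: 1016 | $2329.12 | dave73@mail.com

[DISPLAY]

 ┏━━━━━━━━━━━━━━━━━━━━━━━━━━━━━━┓          
 ┃ DataTable                    ┃          
 ┠──────────────────────────────┨━━━━━━━┓  
 ┃ID  │Amount  │Email           ┃       ┃  
 ┃────┼────────┼────────────────┃───────┨  
 ┃1000│$1972.43│alice33@mail.com┃       ┃  
 ┃1001│$4244.91│eve90@mail.com  ┃       ┃  
 ┃1002│$4144.03│dave26@mail.com ┃       ┃  
 ┃1003│$4346.37│hank12@mail.com ┃━━━━━━━━┓ 
 ┃1004│$78.77  │eve54@mail.com  ┃        ┃ 
 ┃1005│$2691.81│hank65@mail.com ┃────────┨ 
 ┃1006│$2114.02│hank21@mail.com ┃      ▼]┃ 
 ┃1007│$2242.91│carol72@mail.com┃ ) Dark ┃ 
 ┃1008│$3380.42│carol16@mail.com┃      ▼]┃ 
 ┃1009│$2052.44│dave35@mail.com ┃        ┃ 
 ┃1010│$249.80 │carol81@mail.com┃        ┃ 


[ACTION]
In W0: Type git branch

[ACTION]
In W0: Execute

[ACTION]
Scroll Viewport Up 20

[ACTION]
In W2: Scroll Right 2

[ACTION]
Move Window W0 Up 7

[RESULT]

 ┏━━━━━━━━━━━━━━━━━━━━━━━━━━━━━━┓━━━━━━━┓  
 ┃ DataTable                    ┃       ┃  
 ┠──────────────────────────────┨───────┨  
 ┃ID  │Amount  │Email           ┃       ┃  
 ┃────┼────────┼────────────────┃       ┃  
 ┃1000│$1972.43│alice33@mail.com┃       ┃  
 ┃1001│$4244.91│eve90@mail.com  ┃       ┃  
 ┃1002│$4144.03│dave26@mail.com ┃       ┃  
 ┃1003│$4346.37│hank12@mail.com ┃━━━━━━━━┓ 
 ┃1004│$78.77  │eve54@mail.com  ┃        ┃ 
 ┃1005│$2691.81│hank65@mail.com ┃────────┨ 
 ┃1006│$2114.02│hank21@mail.com ┃      ▼]┃ 
 ┃1007│$2242.91│carol72@mail.com┃ ) Dark ┃ 
 ┃1008│$3380.42│carol16@mail.com┃      ▼]┃ 
 ┃1009│$2052.44│dave35@mail.com ┃        ┃ 
 ┃1010│$249.80 │carol81@mail.com┃        ┃ 


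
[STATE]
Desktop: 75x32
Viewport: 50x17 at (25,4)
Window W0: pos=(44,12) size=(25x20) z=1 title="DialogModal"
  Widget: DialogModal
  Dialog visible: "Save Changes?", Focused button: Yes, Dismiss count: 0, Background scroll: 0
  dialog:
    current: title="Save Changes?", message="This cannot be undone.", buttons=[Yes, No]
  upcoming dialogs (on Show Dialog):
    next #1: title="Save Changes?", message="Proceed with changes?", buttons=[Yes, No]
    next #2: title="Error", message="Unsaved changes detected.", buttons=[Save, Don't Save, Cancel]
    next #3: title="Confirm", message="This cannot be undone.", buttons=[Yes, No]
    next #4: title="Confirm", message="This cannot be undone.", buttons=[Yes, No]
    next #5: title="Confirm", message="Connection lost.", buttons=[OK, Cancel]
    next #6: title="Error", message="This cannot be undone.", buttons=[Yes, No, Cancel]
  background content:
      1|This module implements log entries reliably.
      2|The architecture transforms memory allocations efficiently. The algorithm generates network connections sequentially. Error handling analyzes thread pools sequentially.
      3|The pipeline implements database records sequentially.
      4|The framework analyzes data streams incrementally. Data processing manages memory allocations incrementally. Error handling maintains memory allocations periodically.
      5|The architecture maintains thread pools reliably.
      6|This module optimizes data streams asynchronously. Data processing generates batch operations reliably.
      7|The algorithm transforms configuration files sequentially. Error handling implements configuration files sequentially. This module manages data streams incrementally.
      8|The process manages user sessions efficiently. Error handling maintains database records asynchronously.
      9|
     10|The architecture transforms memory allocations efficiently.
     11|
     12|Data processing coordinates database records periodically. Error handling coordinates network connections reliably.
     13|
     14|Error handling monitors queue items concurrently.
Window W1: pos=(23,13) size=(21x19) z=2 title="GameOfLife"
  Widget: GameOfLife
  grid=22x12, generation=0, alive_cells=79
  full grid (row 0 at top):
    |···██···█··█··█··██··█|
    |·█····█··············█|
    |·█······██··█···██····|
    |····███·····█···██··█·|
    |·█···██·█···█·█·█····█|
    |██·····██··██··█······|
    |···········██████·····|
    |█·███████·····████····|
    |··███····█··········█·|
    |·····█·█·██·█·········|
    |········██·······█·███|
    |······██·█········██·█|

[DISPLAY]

                                                  
                                                  
                                                  
                                                  
                                                  
                                                  
                                                  
                                                  
                   ┏━━━━━━━━━━━━━━━━━━━━━━━┓      
━━━━━━━━━━━━━━━━━━┓┃ DialogModal           ┃      
GameOfLife        ┃┠───────────────────────┨      
──────────────────┨┃This module implements ┃      
en: 0             ┃┃The architecture transf┃      
·██···█··█··█··██·┃┃The pipeline implements┃      
····█·············┃┃The framework analyzes ┃      
······██··█···██··┃┃The architecture mainta┃      
··███·····█···██··┃┃Th┌─────────────────┐ d┃      


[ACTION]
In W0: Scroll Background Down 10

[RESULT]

                                                  
                                                  
                                                  
                                                  
                                                  
                                                  
                                                  
                                                  
                   ┏━━━━━━━━━━━━━━━━━━━━━━━┓      
━━━━━━━━━━━━━━━━━━┓┃ DialogModal           ┃      
GameOfLife        ┃┠───────────────────────┨      
──────────────────┨┃                       ┃      
en: 0             ┃┃Data processing coordin┃      
·██···█··█··█··██·┃┃                       ┃      
····█·············┃┃Error handling monitors┃      
······██··█···██··┃┃                       ┃      
··███·····█···██··┃┃  ┌─────────────────┐  ┃      


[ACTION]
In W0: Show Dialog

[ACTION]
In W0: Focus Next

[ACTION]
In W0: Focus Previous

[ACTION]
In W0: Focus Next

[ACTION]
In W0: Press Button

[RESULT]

                                                  
                                                  
                                                  
                                                  
                                                  
                                                  
                                                  
                                                  
                   ┏━━━━━━━━━━━━━━━━━━━━━━━┓      
━━━━━━━━━━━━━━━━━━┓┃ DialogModal           ┃      
GameOfLife        ┃┠───────────────────────┨      
──────────────────┨┃                       ┃      
en: 0             ┃┃Data processing coordin┃      
·██···█··█··█··██·┃┃                       ┃      
····█·············┃┃Error handling monitors┃      
······██··█···██··┃┃                       ┃      
··███·····█···██··┃┃                       ┃      


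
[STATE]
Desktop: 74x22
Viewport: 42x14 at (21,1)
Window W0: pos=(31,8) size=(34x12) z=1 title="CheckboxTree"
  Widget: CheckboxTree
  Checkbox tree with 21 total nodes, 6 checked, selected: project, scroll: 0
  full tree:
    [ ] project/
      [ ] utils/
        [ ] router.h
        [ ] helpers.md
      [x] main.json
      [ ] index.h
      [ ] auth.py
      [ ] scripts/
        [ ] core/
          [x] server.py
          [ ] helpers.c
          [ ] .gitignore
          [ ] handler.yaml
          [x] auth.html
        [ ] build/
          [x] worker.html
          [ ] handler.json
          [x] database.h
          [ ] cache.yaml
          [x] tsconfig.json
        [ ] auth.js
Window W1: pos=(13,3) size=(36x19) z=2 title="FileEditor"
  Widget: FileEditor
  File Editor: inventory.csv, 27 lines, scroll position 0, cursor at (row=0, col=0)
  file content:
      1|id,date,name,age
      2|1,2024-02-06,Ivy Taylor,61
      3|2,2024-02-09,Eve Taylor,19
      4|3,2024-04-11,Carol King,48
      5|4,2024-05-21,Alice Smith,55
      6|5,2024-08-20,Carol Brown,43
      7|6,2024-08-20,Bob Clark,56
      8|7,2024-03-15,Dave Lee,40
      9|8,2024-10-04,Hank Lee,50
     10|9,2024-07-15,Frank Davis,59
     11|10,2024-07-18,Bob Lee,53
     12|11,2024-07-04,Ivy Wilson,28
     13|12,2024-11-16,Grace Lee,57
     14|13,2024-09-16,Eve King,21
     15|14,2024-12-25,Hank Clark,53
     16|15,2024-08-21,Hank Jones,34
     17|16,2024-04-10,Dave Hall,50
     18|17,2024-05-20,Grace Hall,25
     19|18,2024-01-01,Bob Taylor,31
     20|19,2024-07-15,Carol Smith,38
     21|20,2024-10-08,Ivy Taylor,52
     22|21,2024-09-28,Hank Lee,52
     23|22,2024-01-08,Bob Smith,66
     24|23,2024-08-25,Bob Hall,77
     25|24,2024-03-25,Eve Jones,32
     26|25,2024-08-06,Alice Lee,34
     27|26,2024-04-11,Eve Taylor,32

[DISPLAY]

                                          
                                          
━━━━━━━━━━━━━━━━━━━━━━━━━━━┓              
itor                       ┃              
───────────────────────────┨              
,name,age                 ▲┃              
02-06,Ivy Taylor,61       █┃              
02-09,Eve Taylor,19       ░┃━━━━━━━━━━━━━━
04-11,Carol King,48       ░┃              
05-21,Alice Smith,55      ░┃──────────────
08-20,Carol Brown,43      ░┃              
08-20,Bob Clark,56        ░┃              
03-15,Dave Lee,40         ░┃              
10-04,Hank Lee,50         ░┃md            


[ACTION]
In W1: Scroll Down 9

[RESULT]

                                          
                                          
━━━━━━━━━━━━━━━━━━━━━━━━━━━┓              
itor                       ┃              
───────────────────────────┨              
07-15,Frank Davis,59      ▲┃              
-07-18,Bob Lee,53         ░┃              
-07-04,Ivy Wilson,28      ░┃━━━━━━━━━━━━━━
-11-16,Grace Lee,57       ░┃              
-09-16,Eve King,21        ░┃──────────────
-12-25,Hank Clark,53      ░┃              
-08-21,Hank Jones,34      ░┃              
-04-10,Dave Hall,50       ░┃              
-05-20,Grace Hall,25      ░┃md            


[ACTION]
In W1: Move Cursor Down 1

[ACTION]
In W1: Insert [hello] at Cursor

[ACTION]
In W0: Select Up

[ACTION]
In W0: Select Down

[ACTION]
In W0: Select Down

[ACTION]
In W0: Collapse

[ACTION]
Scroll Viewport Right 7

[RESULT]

                                          
                                          
━━━━━━━━━━━━━━━━━━━━┓                     
                    ┃                     
────────────────────┨                     
rank Davis,59      ▲┃                     
Bob Lee,53         ░┃                     
Ivy Wilson,28      ░┃━━━━━━━━━━━━━━━┓     
Grace Lee,57       ░┃               ┃     
Eve King,21        ░┃───────────────┨     
Hank Clark,53      ░┃               ┃     
Hank Jones,34      ░┃               ┃     
Dave Hall,50       ░┃               ┃     
Grace Hall,25      ░┃md             ┃     


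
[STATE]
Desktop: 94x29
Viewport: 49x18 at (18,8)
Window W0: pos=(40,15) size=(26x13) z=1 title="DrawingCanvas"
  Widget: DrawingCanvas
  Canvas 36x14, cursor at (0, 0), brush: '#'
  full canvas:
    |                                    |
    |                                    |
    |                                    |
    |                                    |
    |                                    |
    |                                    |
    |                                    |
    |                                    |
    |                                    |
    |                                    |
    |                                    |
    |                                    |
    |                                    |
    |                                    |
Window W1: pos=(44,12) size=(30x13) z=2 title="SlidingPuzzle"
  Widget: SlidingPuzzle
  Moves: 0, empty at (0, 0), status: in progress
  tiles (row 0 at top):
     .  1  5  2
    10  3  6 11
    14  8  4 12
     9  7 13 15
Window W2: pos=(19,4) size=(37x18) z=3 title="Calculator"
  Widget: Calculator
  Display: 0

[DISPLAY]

 ┃┌───┬───┬───┬───┐                  ┃           
 ┃│ 7 │ 8 │ 9 │ ÷ │                  ┃           
 ┃├───┼───┼───┼───┤                  ┃           
 ┃│ 4 │ 5 │ 6 │ × │                  ┃           
 ┃├───┼───┼───┼───┤                  ┃━━━━━━━━━━━
 ┃│ 1 │ 2 │ 3 │ - │                  ┃zle        
 ┃├───┼───┼───┼───┤                  ┃───────────
 ┃│ 0 │ . │ = │ + │                  ┃────┬────┐ 
 ┃├───┼───┼───┼───┤                  ┃  5 │  2 │ 
 ┃│ C │ MC│ MR│ M+│                  ┃────┼────┤ 
 ┃└───┴───┴───┴───┘                  ┃  6 │ 11 │ 
 ┃                                   ┃────┼────┤ 
 ┃                                   ┃  4 │ 12 │ 
 ┗━━━━━━━━━━━━━━━━━━━━━━━━━━━━━━━━━━━┛────┼────┤ 
                      ┃   ┃│  9 │  7 │ 13 │ 15 │ 
                      ┃   ┃└────┴────┴────┴────┘ 
                      ┃   ┗━━━━━━━━━━━━━━━━━━━━━━
                      ┃                        ┃ 


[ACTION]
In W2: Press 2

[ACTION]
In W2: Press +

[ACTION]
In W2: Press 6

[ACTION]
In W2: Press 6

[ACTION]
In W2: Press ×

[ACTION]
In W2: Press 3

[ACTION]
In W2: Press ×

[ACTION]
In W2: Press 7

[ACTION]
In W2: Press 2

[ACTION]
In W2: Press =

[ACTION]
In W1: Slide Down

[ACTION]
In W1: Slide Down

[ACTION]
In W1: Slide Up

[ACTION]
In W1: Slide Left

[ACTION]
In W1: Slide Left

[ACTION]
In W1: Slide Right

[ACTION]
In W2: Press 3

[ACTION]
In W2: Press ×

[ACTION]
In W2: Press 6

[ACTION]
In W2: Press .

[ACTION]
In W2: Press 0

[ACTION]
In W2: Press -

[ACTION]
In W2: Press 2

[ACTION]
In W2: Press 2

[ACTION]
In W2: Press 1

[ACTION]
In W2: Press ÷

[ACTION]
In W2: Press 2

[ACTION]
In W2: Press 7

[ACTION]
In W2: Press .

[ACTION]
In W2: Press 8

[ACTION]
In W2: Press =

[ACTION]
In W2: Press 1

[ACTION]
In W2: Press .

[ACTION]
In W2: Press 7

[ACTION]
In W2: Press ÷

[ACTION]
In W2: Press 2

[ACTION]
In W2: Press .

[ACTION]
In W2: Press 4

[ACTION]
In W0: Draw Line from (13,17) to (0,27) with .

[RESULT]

 ┃┌───┬───┬───┬───┐                  ┃           
 ┃│ 7 │ 8 │ 9 │ ÷ │                  ┃           
 ┃├───┼───┼───┼───┤                  ┃           
 ┃│ 4 │ 5 │ 6 │ × │                  ┃           
 ┃├───┼───┼───┼───┤                  ┃━━━━━━━━━━━
 ┃│ 1 │ 2 │ 3 │ - │                  ┃zle        
 ┃├───┼───┼───┼───┤                  ┃───────────
 ┃│ 0 │ . │ = │ + │                  ┃────┬────┐ 
 ┃├───┼───┼───┼───┤                  ┃  5 │  2 │ 
 ┃│ C │ MC│ MR│ M+│                  ┃────┼────┤ 
 ┃└───┴───┴───┴───┘                  ┃  6 │ 11 │ 
 ┃                                   ┃────┼────┤ 
 ┃                                   ┃  4 │ 12 │ 
 ┗━━━━━━━━━━━━━━━━━━━━━━━━━━━━━━━━━━━┛────┼────┤ 
                      ┃   ┃│  9 │  7 │ 13 │ 15 │ 
                      ┃   ┃└────┴────┴────┴────┘ 
                      ┃   ┗━━━━━━━━━━━━━━━━━━━━━━
                      ┃                      . ┃ 
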